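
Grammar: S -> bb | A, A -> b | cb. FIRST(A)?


Per alternative of A: FIRST(b) = {b}; FIRST(cb) = {c}
FIRST(A) = {b, c}


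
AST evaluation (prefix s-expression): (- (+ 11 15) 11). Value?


Evaluate inner: (+ 11 15) = 26
Evaluate root: (- 26 11) = 15
Result: 15


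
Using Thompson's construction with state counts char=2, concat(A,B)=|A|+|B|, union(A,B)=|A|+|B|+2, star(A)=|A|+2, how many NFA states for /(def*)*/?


Syntax tree has 3 char leaf(s), 0 union(s), 2 star(s)
chars contribute 3×2 = 6; each union adds +2; each star adds +2
Total: 6 + 0 + 4 = 10 states


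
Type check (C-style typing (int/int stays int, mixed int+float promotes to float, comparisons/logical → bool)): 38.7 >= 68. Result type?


Operand types: float >= int
Rule: comparison yields bool
Result type: bool


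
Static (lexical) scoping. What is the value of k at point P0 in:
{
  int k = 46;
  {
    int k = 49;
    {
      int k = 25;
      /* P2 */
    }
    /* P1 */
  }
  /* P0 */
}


k declared in the same block as P0
k = 46


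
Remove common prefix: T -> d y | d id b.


Common prefix: 'd'
Factored: T -> d T', T' -> y | id b


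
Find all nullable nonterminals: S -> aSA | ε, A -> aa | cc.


A nonterminal is nullable iff some alternative derives ε (directly, or every symbol in it is nullable)
Nullable: {S}


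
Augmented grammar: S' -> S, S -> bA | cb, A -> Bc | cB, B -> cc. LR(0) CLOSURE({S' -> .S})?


Start: S' -> .S
For each item with dot before a nonterminal B, add B -> .γ for every B-production
Closure: [S' -> .S, S -> .bA, S -> .cb]


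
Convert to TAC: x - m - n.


Break into single-operator statements:
t1 = x - m
t2 = t1 - n


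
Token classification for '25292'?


Pattern: digits only
Type: INTEGER_LITERAL


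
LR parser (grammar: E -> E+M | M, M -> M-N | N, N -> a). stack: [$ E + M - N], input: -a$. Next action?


handle 'M-N' on top
Action: reduce (M -> M-N)


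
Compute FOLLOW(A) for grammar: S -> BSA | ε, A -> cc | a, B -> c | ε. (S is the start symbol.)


$ ∈ FOLLOW(S). For each A -> αBβ: add FIRST(β)\{ε} to FOLLOW(B); if β nullable, add FOLLOW(A).
FOLLOW(A) = {$, a, c}


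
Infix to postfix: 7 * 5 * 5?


Left to right (same or higher precedence on left)
Postfix: 7 5 * 5 *


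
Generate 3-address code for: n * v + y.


Break into single-operator statements:
t1 = n * v
t2 = t1 + y


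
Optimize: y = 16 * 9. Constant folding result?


16 * 9 = 144 at compile time
Optimized: y = 144


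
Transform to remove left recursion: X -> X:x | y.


Left-recursive alternatives: X:x; non-recursive: y
Introduce X': X -> yX', X' -> :xX' | ε


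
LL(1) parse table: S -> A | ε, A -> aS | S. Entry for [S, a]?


For [S, a]: 'a' ∈ FIRST(A)
Entry: S -> A


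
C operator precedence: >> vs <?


'>>' is shift (level 8); '<' is relational (level 7)
Higher level binds tighter
'>>' has higher precedence than '<'


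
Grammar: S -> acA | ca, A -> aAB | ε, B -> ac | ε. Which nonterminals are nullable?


A nonterminal is nullable iff some alternative derives ε (directly, or every symbol in it is nullable)
Nullable: {A, B}


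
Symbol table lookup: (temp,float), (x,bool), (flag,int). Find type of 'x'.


Lookup 'x' → type bool


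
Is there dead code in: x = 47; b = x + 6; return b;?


x is read by b's definition; b is returned
No dead code


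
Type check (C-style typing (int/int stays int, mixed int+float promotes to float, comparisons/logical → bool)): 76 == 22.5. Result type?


Operand types: int == float
Rule: comparison yields bool
Result type: bool


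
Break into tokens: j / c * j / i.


Scan left to right, longest-match per lexeme
Tokens: ID(j), OP(/), ID(c), OP(*), ID(j), OP(/), ID(i)


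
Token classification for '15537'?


Pattern: digits only
Type: INTEGER_LITERAL


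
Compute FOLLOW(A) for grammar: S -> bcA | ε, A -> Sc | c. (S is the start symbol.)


$ ∈ FOLLOW(S). For each A -> αBβ: add FIRST(β)\{ε} to FOLLOW(B); if β nullable, add FOLLOW(A).
FOLLOW(A) = {$, c}


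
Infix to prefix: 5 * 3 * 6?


left-to-right (same/higher precedence on left): tree is (* (* 5 3) 6)
Prefix: * * 5 3 6


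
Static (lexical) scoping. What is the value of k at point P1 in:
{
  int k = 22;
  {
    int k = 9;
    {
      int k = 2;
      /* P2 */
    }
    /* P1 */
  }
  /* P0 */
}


k declared in the same block as P1
k = 9


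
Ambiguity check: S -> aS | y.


right-linear, alternatives start with distinct terminals 'a' vs 'y': unique leftmost derivation
Unambiguous


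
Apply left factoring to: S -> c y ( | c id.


Common prefix: 'c'
Factored: S -> c S', S' -> y ( | id


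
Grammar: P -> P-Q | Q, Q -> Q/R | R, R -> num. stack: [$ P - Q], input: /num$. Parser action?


'/' can extend Q; shift to build Q -> Q/R
Action: shift


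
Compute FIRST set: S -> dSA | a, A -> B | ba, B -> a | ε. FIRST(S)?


Per alternative of S: FIRST(dSA) = {d}; FIRST(a) = {a}
FIRST(S) = {a, d}


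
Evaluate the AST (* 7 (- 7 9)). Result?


Evaluate inner: (- 7 9) = -2
Evaluate root: (* 7 -2) = -14
Result: -14


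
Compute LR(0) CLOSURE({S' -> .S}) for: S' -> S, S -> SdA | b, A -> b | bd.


Start: S' -> .S
For each item with dot before a nonterminal B, add B -> .γ for every B-production
Closure: [S' -> .S, S -> .SdA, S -> .b]


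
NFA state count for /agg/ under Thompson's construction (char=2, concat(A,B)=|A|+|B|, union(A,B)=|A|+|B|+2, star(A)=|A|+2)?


Syntax tree has 3 char leaf(s), 0 union(s), 0 star(s)
chars contribute 3×2 = 6; each union adds +2; each star adds +2
Total: 6 + 0 + 0 = 6 states


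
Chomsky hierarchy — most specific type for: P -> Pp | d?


Left-linear: every RHS is a terminal or one nonterminal followed by a terminal
Classification: Type 3 (Regular)


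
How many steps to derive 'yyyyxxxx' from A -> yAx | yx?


Derivation: A => yAx => yyAxx => yyyAxxx => yyyyxxxx
Steps: 4


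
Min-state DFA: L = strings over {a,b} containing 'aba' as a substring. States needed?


KMP-style automaton: 3 progress states + 1 absorbing accept = 4
Minimal DFA: 4 states


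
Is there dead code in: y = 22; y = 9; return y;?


first assignment to y is overwritten before any read
Dead: 'y = 22'


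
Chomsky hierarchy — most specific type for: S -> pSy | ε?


Single nonterminal LHS, but p^n y^n is not regular
Classification: Type 2 (Context-Free)


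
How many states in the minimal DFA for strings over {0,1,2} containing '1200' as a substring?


KMP-style automaton: 4 progress states + 1 absorbing accept = 5
Minimal DFA: 5 states


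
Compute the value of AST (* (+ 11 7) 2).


Evaluate inner: (+ 11 7) = 18
Evaluate root: (* 18 2) = 36
Result: 36


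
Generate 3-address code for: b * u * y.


Break into single-operator statements:
t1 = b * u
t2 = t1 * y


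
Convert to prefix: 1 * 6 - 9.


left-to-right (same/higher precedence on left): tree is (- (* 1 6) 9)
Prefix: - * 1 6 9


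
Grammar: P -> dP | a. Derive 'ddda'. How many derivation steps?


Derivation: P => dP => ddP => dddP => ddda
Steps: 4


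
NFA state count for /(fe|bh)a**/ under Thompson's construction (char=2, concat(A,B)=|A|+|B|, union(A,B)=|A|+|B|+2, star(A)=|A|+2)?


Syntax tree has 5 char leaf(s), 1 union(s), 2 star(s)
chars contribute 5×2 = 10; each union adds +2; each star adds +2
Total: 10 + 2 + 4 = 16 states


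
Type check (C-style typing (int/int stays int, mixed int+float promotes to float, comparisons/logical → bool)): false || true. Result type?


Operand types: bool || bool
Rule: logical operators take bool operands and yield bool
Result type: bool


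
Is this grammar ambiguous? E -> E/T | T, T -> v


precedence layered via separate nonterminal T: deterministic
Unambiguous


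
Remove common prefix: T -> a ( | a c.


Common prefix: 'a'
Factored: T -> a T', T' -> ( | c


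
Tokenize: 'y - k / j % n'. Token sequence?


Scan left to right, longest-match per lexeme
Tokens: ID(y), OP(-), ID(k), OP(/), ID(j), OP(%), ID(n)


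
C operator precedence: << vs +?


'+' is additive (level 9); '<<' is shift (level 8)
Higher level binds tighter
'+' has higher precedence than '<<'


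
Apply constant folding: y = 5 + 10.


5 + 10 = 15 at compile time
Optimized: y = 15


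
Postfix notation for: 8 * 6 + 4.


Left to right (same or higher precedence on left)
Postfix: 8 6 * 4 +


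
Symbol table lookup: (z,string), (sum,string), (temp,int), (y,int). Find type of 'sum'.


Lookup 'sum' → type string


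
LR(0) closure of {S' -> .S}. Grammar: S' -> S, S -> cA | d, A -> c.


Start: S' -> .S
For each item with dot before a nonterminal B, add B -> .γ for every B-production
Closure: [S' -> .S, S -> .cA, S -> .d]


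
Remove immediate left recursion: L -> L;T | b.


Left-recursive alternatives: L;T; non-recursive: b
Introduce L': L -> bL', L' -> ;TL' | ε


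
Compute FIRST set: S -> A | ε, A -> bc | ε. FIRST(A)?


Per alternative of A: FIRST(bc) = {b}; FIRST(ε) = {ε}
FIRST(A) = {b, ε}


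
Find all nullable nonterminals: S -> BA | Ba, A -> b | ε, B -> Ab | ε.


A nonterminal is nullable iff some alternative derives ε (directly, or every symbol in it is nullable)
Nullable: {A, B, S}


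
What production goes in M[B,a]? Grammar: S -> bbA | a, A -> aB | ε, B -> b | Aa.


For [B, a]: 'a' ∈ FIRST(Aa)
Entry: B -> Aa


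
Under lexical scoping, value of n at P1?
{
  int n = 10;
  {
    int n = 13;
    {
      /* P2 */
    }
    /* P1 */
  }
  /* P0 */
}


n declared in the same block as P1
n = 13


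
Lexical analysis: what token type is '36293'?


Pattern: digits only
Type: INTEGER_LITERAL


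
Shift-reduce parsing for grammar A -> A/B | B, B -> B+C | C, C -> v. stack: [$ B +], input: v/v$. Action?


no handle; shift 'v'
Action: shift


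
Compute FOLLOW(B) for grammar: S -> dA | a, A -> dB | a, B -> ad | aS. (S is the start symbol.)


$ ∈ FOLLOW(S). For each A -> αBβ: add FIRST(β)\{ε} to FOLLOW(B); if β nullable, add FOLLOW(A).
FOLLOW(B) = {$}


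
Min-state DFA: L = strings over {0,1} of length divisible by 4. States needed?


Track length mod 4: states 0..3, accept at 0
Minimal DFA: 4 states


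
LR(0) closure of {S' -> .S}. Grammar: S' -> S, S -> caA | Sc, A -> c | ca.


Start: S' -> .S
For each item with dot before a nonterminal B, add B -> .γ for every B-production
Closure: [S' -> .S, S -> .caA, S -> .Sc]


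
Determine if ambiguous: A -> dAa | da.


balanced d^n…a^n: each string has a unique parse
Unambiguous


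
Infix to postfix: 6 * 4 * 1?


Left to right (same or higher precedence on left)
Postfix: 6 4 * 1 *


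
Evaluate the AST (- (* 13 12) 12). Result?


Evaluate inner: (* 13 12) = 156
Evaluate root: (- 156 12) = 144
Result: 144


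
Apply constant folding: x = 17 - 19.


17 - 19 = -2 at compile time
Optimized: x = -2


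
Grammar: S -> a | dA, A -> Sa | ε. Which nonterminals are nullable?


A nonterminal is nullable iff some alternative derives ε (directly, or every symbol in it is nullable)
Nullable: {A}


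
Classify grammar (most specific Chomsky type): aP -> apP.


LHS has context (more than one symbol) and |LHS| ≤ |RHS|
Classification: Type 1 (Context-Sensitive)


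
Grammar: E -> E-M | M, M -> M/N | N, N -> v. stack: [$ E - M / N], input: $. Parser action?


handle 'M/N' on top
Action: reduce (M -> M/N)


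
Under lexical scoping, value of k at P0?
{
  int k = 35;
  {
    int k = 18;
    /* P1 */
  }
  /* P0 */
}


k declared in the same block as P0
k = 35


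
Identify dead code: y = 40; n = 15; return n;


y is assigned but never read
Dead: 'y = 40'


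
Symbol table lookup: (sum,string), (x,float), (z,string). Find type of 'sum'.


Lookup 'sum' → type string


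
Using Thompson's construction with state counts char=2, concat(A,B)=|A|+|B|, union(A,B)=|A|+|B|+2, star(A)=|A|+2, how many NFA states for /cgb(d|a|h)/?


Syntax tree has 6 char leaf(s), 2 union(s), 0 star(s)
chars contribute 6×2 = 12; each union adds +2; each star adds +2
Total: 12 + 4 + 0 = 16 states


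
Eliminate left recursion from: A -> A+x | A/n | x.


Left-recursive alternatives: A+x, A/n; non-recursive: x
Introduce A': A -> xA', A' -> +xA' | /nA' | ε


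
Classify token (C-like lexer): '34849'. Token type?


Pattern: digits only
Type: INTEGER_LITERAL


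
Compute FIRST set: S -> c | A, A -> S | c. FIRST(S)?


Per alternative of S: FIRST(c) = {c}; FIRST(A) = {c}
FIRST(S) = {c}


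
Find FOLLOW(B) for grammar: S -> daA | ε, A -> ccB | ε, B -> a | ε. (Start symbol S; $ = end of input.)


$ ∈ FOLLOW(S). For each A -> αBβ: add FIRST(β)\{ε} to FOLLOW(B); if β nullable, add FOLLOW(A).
FOLLOW(B) = {$}


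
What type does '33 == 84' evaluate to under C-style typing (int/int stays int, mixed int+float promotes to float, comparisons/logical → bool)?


Operand types: int == int
Rule: comparison yields bool
Result type: bool


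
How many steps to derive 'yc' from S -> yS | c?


Derivation: S => yS => yc
Steps: 2


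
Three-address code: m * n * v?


Break into single-operator statements:
t1 = m * n
t2 = t1 * v


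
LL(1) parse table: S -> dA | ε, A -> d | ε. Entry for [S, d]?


For [S, d]: 'd' ∈ FIRST(dA)
Entry: S -> dA


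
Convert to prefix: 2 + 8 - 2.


left-to-right (same/higher precedence on left): tree is (- (+ 2 8) 2)
Prefix: - + 2 8 2


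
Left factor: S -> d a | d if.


Common prefix: 'd'
Factored: S -> d S', S' -> a | if


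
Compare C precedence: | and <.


'<' is relational (level 7); '|' is bitwise OR (level 3)
Higher level binds tighter
'<' has higher precedence than '|'


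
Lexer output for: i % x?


Scan left to right, longest-match per lexeme
Tokens: ID(i), OP(%), ID(x)


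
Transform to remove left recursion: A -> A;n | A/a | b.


Left-recursive alternatives: A;n, A/a; non-recursive: b
Introduce A': A -> bA', A' -> ;nA' | /aA' | ε


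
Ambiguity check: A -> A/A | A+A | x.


'x/x+x' has two parse trees (no precedence encoded between / and +)
Ambiguous


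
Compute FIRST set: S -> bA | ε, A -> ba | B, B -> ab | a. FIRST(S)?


Per alternative of S: FIRST(bA) = {b}; FIRST(ε) = {ε}
FIRST(S) = {b, ε}


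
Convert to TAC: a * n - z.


Break into single-operator statements:
t1 = a * n
t2 = t1 - z


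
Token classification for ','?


Pattern: delimiter/punctuation
Type: PUNCTUATION


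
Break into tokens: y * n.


Scan left to right, longest-match per lexeme
Tokens: ID(y), OP(*), ID(n)


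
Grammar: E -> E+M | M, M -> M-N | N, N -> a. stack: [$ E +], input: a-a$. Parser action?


no handle ('E+' is not any RHS); shift 'a'
Action: shift


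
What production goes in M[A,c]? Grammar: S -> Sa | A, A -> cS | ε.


For [A, c]: 'c' ∈ FIRST(cS)
Entry: A -> cS


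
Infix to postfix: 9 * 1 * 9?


Left to right (same or higher precedence on left)
Postfix: 9 1 * 9 *


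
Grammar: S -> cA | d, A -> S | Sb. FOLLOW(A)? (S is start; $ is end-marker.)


$ ∈ FOLLOW(S). For each A -> αBβ: add FIRST(β)\{ε} to FOLLOW(B); if β nullable, add FOLLOW(A).
FOLLOW(A) = {$, b}


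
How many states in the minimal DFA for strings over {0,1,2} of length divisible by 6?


Track length mod 6: states 0..5, accept at 0
Minimal DFA: 6 states


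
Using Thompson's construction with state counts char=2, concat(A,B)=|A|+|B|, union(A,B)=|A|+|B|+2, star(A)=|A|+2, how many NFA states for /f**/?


Syntax tree has 1 char leaf(s), 0 union(s), 2 star(s)
chars contribute 1×2 = 2; each union adds +2; each star adds +2
Total: 2 + 0 + 4 = 6 states


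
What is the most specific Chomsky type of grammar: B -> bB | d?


Right-linear: every RHS is a terminal or a terminal followed by one nonterminal
Classification: Type 3 (Regular)


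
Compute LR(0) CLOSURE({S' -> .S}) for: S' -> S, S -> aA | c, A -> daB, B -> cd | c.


Start: S' -> .S
For each item with dot before a nonterminal B, add B -> .γ for every B-production
Closure: [S' -> .S, S -> .aA, S -> .c]


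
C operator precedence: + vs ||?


'+' is additive (level 9); '||' is logical OR (level 1)
Higher level binds tighter
'+' has higher precedence than '||'


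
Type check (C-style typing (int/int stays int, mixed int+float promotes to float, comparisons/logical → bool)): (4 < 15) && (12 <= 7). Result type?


Operand types: bool && bool
Rule: logical operators take bool operands and yield bool
Result type: bool


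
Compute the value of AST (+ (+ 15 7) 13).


Evaluate inner: (+ 15 7) = 22
Evaluate root: (+ 22 13) = 35
Result: 35


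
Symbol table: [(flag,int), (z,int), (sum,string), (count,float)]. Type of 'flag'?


Lookup 'flag' → type int


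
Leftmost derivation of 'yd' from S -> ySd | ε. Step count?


Derivation: S => ySd => yd
Steps: 2


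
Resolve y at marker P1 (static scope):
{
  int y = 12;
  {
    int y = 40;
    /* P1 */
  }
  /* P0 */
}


y declared in the same block as P1
y = 40


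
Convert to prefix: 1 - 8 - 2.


left-to-right (same/higher precedence on left): tree is (- (- 1 8) 2)
Prefix: - - 1 8 2


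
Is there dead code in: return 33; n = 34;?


statement follows a return and is unreachable
Dead: 'n = 34'


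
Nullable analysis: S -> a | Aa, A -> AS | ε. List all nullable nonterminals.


A nonterminal is nullable iff some alternative derives ε (directly, or every symbol in it is nullable)
Nullable: {A}


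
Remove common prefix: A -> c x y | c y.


Common prefix: 'c'
Factored: A -> c A', A' -> x y | y


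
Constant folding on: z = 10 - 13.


10 - 13 = -3 at compile time
Optimized: z = -3


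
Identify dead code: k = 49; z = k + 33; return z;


k is read by z's definition; z is returned
No dead code


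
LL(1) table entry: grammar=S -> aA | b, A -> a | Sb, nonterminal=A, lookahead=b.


For [A, b]: 'b' ∈ FIRST(Sb)
Entry: A -> Sb


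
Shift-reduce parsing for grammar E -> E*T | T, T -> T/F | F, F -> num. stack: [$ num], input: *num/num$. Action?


'num' on top is the handle for F -> num
Action: reduce (F -> num)


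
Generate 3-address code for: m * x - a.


Break into single-operator statements:
t1 = m * x
t2 = t1 - a


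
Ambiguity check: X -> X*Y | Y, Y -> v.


precedence layered via separate nonterminal Y: deterministic
Unambiguous


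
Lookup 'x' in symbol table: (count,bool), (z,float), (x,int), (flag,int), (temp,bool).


Lookup 'x' → type int


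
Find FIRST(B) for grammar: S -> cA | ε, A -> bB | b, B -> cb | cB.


Per alternative of B: FIRST(cb) = {c}; FIRST(cB) = {c}
FIRST(B) = {c}


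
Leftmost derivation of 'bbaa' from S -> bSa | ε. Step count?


Derivation: S => bSa => bbSaa => bbaa
Steps: 3


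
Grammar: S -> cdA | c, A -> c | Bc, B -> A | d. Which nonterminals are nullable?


A nonterminal is nullable iff some alternative derives ε (directly, or every symbol in it is nullable)
Nullable: {}


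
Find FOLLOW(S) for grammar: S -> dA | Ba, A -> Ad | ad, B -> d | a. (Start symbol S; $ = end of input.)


$ ∈ FOLLOW(S). For each A -> αBβ: add FIRST(β)\{ε} to FOLLOW(B); if β nullable, add FOLLOW(A).
FOLLOW(S) = {$}


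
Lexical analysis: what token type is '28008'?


Pattern: digits only
Type: INTEGER_LITERAL


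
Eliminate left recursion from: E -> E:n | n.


Left-recursive alternatives: E:n; non-recursive: n
Introduce E': E -> nE', E' -> :nE' | ε


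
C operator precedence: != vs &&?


'!=' is equality (level 6); '&&' is logical AND (level 2)
Higher level binds tighter
'!=' has higher precedence than '&&'


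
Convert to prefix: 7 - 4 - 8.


left-to-right (same/higher precedence on left): tree is (- (- 7 4) 8)
Prefix: - - 7 4 8


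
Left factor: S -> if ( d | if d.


Common prefix: 'if'
Factored: S -> if S', S' -> ( d | d


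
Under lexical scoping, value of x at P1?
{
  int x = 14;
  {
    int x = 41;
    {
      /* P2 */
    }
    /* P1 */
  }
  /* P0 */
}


x declared in the same block as P1
x = 41


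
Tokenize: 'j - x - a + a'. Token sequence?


Scan left to right, longest-match per lexeme
Tokens: ID(j), OP(-), ID(x), OP(-), ID(a), OP(+), ID(a)


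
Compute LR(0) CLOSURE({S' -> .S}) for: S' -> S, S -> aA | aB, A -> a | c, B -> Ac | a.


Start: S' -> .S
For each item with dot before a nonterminal B, add B -> .γ for every B-production
Closure: [S' -> .S, S -> .aA, S -> .aB]


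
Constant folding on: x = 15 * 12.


15 * 12 = 180 at compile time
Optimized: x = 180


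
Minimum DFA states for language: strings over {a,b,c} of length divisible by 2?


Track length mod 2: states 0..1, accept at 0
Minimal DFA: 2 states


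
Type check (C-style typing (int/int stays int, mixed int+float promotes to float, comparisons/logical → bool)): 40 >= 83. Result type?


Operand types: int >= int
Rule: comparison yields bool
Result type: bool


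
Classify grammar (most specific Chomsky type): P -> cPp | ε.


Single nonterminal LHS, but c^n p^n is not regular
Classification: Type 2 (Context-Free)


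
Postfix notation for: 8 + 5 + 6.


Left to right (same or higher precedence on left)
Postfix: 8 5 + 6 +


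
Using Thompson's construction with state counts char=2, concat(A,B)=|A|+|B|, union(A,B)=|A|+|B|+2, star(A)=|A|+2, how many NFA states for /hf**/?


Syntax tree has 2 char leaf(s), 0 union(s), 2 star(s)
chars contribute 2×2 = 4; each union adds +2; each star adds +2
Total: 4 + 0 + 4 = 8 states


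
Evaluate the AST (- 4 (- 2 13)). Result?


Evaluate inner: (- 2 13) = -11
Evaluate root: (- 4 -11) = 15
Result: 15


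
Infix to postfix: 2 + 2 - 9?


Left to right (same or higher precedence on left)
Postfix: 2 2 + 9 -


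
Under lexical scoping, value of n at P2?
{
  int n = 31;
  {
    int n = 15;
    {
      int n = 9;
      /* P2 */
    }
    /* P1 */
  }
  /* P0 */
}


n declared in the same block as P2
n = 9


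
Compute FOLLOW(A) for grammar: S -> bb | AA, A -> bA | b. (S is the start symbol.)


$ ∈ FOLLOW(S). For each A -> αBβ: add FIRST(β)\{ε} to FOLLOW(B); if β nullable, add FOLLOW(A).
FOLLOW(A) = {$, b}


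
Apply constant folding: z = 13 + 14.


13 + 14 = 27 at compile time
Optimized: z = 27


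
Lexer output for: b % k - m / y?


Scan left to right, longest-match per lexeme
Tokens: ID(b), OP(%), ID(k), OP(-), ID(m), OP(/), ID(y)


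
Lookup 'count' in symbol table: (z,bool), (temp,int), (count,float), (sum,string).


Lookup 'count' → type float


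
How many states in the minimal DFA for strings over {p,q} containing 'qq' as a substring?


KMP-style automaton: 2 progress states + 1 absorbing accept = 3
Minimal DFA: 3 states


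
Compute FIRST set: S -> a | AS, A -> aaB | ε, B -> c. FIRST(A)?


Per alternative of A: FIRST(aaB) = {a}; FIRST(ε) = {ε}
FIRST(A) = {a, ε}


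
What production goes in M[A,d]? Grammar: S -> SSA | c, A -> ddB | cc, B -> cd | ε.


For [A, d]: 'd' ∈ FIRST(ddB)
Entry: A -> ddB


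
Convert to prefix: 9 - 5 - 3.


left-to-right (same/higher precedence on left): tree is (- (- 9 5) 3)
Prefix: - - 9 5 3


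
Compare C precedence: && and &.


'&' is bitwise AND (level 5); '&&' is logical AND (level 2)
Higher level binds tighter
'&' has higher precedence than '&&'


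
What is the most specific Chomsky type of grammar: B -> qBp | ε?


Single nonterminal LHS, but q^n p^n is not regular
Classification: Type 2 (Context-Free)


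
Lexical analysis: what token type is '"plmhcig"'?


Pattern: double-quoted sequence
Type: STRING_LITERAL


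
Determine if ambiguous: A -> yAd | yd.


balanced y^n…d^n: each string has a unique parse
Unambiguous


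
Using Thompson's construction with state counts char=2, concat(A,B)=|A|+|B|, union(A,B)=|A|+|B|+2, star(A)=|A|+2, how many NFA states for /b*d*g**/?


Syntax tree has 3 char leaf(s), 0 union(s), 4 star(s)
chars contribute 3×2 = 6; each union adds +2; each star adds +2
Total: 6 + 0 + 8 = 14 states


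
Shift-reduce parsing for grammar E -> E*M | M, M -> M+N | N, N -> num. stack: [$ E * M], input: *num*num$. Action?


handle 'E*M' on top; lookahead ∈ FOLLOW(E) = {*, $}
Action: reduce (E -> E*M)


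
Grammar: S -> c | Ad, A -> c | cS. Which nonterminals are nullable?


A nonterminal is nullable iff some alternative derives ε (directly, or every symbol in it is nullable)
Nullable: {}


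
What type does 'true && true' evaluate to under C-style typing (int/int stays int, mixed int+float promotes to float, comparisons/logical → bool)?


Operand types: bool && bool
Rule: logical operators take bool operands and yield bool
Result type: bool


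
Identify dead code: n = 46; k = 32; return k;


n is assigned but never read
Dead: 'n = 46'


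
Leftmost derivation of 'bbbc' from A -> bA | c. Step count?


Derivation: A => bA => bbA => bbbA => bbbc
Steps: 4


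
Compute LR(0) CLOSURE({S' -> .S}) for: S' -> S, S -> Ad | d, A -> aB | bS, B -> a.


Start: S' -> .S
For each item with dot before a nonterminal B, add B -> .γ for every B-production
Closure: [S' -> .S, S -> .Ad, S -> .d, A -> .aB, A -> .bS]


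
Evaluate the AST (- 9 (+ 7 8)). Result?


Evaluate inner: (+ 7 8) = 15
Evaluate root: (- 9 15) = -6
Result: -6


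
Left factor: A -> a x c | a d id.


Common prefix: 'a'
Factored: A -> a A', A' -> x c | d id


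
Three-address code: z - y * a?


Break into single-operator statements:
t1 = y * a
t2 = z - t1


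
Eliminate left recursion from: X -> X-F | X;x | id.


Left-recursive alternatives: X-F, X;x; non-recursive: id
Introduce X': X -> idX', X' -> -FX' | ;xX' | ε


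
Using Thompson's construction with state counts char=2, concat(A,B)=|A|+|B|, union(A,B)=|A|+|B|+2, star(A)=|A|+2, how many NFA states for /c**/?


Syntax tree has 1 char leaf(s), 0 union(s), 2 star(s)
chars contribute 1×2 = 2; each union adds +2; each star adds +2
Total: 2 + 0 + 4 = 6 states


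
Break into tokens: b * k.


Scan left to right, longest-match per lexeme
Tokens: ID(b), OP(*), ID(k)


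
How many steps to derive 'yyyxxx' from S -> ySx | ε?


Derivation: S => ySx => yySxx => yyySxxx => yyyxxx
Steps: 4


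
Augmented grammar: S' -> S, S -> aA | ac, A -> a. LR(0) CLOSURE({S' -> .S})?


Start: S' -> .S
For each item with dot before a nonterminal B, add B -> .γ for every B-production
Closure: [S' -> .S, S -> .aA, S -> .ac]


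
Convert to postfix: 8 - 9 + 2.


Left to right (same or higher precedence on left)
Postfix: 8 9 - 2 +


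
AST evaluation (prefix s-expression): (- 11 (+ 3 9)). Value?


Evaluate inner: (+ 3 9) = 12
Evaluate root: (- 11 12) = -1
Result: -1


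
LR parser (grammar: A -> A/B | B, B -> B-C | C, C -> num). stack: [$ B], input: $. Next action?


lookahead ∉ {-} so B won't extend; reduce A -> B
Action: reduce (A -> B)


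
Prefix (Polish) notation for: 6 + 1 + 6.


left-to-right (same/higher precedence on left): tree is (+ (+ 6 1) 6)
Prefix: + + 6 1 6


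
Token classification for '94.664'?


Pattern: digits with a decimal point
Type: FLOAT_LITERAL


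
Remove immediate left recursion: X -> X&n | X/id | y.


Left-recursive alternatives: X&n, X/id; non-recursive: y
Introduce X': X -> yX', X' -> &nX' | /idX' | ε


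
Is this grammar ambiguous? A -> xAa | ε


balanced x^n…a^n: each string has a unique parse
Unambiguous


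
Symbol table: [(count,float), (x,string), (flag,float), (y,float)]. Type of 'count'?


Lookup 'count' → type float


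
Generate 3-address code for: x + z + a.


Break into single-operator statements:
t1 = x + z
t2 = t1 + a


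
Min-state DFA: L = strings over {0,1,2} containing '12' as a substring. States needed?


KMP-style automaton: 2 progress states + 1 absorbing accept = 3
Minimal DFA: 3 states


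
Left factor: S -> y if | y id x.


Common prefix: 'y'
Factored: S -> y S', S' -> if | id x


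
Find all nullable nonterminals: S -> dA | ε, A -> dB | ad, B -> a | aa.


A nonterminal is nullable iff some alternative derives ε (directly, or every symbol in it is nullable)
Nullable: {S}


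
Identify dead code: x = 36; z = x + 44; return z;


x is read by z's definition; z is returned
No dead code


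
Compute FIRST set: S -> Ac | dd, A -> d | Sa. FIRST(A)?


Per alternative of A: FIRST(d) = {d}; FIRST(Sa) = {d}
FIRST(A) = {d}


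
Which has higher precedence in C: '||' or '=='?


'==' is equality (level 6); '||' is logical OR (level 1)
Higher level binds tighter
'==' has higher precedence than '||'


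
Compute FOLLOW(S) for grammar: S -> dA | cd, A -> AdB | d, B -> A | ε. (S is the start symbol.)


$ ∈ FOLLOW(S). For each A -> αBβ: add FIRST(β)\{ε} to FOLLOW(B); if β nullable, add FOLLOW(A).
FOLLOW(S) = {$}


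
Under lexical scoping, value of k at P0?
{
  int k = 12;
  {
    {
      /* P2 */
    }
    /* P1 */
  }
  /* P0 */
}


k declared in the same block as P0
k = 12


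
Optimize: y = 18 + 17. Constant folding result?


18 + 17 = 35 at compile time
Optimized: y = 35


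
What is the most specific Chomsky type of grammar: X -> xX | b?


Right-linear: every RHS is a terminal or a terminal followed by one nonterminal
Classification: Type 3 (Regular)


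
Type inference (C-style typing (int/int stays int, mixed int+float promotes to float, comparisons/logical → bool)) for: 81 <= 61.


Operand types: int <= int
Rule: comparison yields bool
Result type: bool


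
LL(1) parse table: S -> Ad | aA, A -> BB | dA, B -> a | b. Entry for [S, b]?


For [S, b]: 'b' ∈ FIRST(Ad)
Entry: S -> Ad


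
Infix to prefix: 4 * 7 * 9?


left-to-right (same/higher precedence on left): tree is (* (* 4 7) 9)
Prefix: * * 4 7 9


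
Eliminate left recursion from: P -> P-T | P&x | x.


Left-recursive alternatives: P-T, P&x; non-recursive: x
Introduce P': P -> xP', P' -> -TP' | &xP' | ε


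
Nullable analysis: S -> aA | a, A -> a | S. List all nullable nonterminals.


A nonterminal is nullable iff some alternative derives ε (directly, or every symbol in it is nullable)
Nullable: {}


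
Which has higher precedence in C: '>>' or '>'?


'>>' is shift (level 8); '>' is relational (level 7)
Higher level binds tighter
'>>' has higher precedence than '>'


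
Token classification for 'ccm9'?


Pattern: letter/underscore followed by alphanumerics, not a keyword
Type: IDENTIFIER


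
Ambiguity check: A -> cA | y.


right-linear, alternatives start with distinct terminals 'c' vs 'y': unique leftmost derivation
Unambiguous


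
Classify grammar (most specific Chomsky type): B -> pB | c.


Right-linear: every RHS is a terminal or a terminal followed by one nonterminal
Classification: Type 3 (Regular)


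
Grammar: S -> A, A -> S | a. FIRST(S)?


Per alternative of S: FIRST(A) = {a}
FIRST(S) = {a}


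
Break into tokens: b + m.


Scan left to right, longest-match per lexeme
Tokens: ID(b), OP(+), ID(m)


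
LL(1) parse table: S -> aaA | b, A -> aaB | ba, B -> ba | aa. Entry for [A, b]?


For [A, b]: 'b' ∈ FIRST(ba)
Entry: A -> ba


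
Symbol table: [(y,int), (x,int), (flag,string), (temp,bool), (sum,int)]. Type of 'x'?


Lookup 'x' → type int


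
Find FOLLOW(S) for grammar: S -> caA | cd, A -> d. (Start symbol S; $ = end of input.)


$ ∈ FOLLOW(S). For each A -> αBβ: add FIRST(β)\{ε} to FOLLOW(B); if β nullable, add FOLLOW(A).
FOLLOW(S) = {$}


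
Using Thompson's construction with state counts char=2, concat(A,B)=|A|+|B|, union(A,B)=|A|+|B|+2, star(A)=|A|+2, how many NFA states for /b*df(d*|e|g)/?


Syntax tree has 6 char leaf(s), 2 union(s), 2 star(s)
chars contribute 6×2 = 12; each union adds +2; each star adds +2
Total: 12 + 4 + 4 = 20 states


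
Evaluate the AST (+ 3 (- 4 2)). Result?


Evaluate inner: (- 4 2) = 2
Evaluate root: (+ 3 2) = 5
Result: 5


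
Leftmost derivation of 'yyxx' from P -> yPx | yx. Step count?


Derivation: P => yPx => yyxx
Steps: 2


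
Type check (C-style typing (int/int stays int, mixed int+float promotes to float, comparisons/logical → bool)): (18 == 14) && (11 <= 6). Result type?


Operand types: bool && bool
Rule: logical operators take bool operands and yield bool
Result type: bool


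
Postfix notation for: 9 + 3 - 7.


Left to right (same or higher precedence on left)
Postfix: 9 3 + 7 -


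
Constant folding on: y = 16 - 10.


16 - 10 = 6 at compile time
Optimized: y = 6


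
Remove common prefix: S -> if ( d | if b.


Common prefix: 'if'
Factored: S -> if S', S' -> ( d | b


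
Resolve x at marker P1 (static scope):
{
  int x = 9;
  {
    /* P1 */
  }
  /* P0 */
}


P1's block does not declare x; resolves to the enclosing declaration at depth 0
x = 9


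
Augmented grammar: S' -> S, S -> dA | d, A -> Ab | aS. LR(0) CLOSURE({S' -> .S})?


Start: S' -> .S
For each item with dot before a nonterminal B, add B -> .γ for every B-production
Closure: [S' -> .S, S -> .dA, S -> .d]


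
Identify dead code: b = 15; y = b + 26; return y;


b is read by y's definition; y is returned
No dead code


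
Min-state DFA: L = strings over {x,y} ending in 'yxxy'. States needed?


Track the longest suffix of input matching a prefix of 'yxxy': 5 classes (prefixes of length 0..4)
Minimal DFA: 5 states


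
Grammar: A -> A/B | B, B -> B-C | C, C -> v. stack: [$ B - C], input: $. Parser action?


handle 'B-C' on top
Action: reduce (B -> B-C)


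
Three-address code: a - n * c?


Break into single-operator statements:
t1 = n * c
t2 = a - t1


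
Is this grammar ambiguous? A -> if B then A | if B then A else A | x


dangling else: 'if B then if B then x else x' parses two ways
Ambiguous


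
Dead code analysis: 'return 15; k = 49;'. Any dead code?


statement follows a return and is unreachable
Dead: 'k = 49'


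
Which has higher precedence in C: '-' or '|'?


'-' is additive (level 9); '|' is bitwise OR (level 3)
Higher level binds tighter
'-' has higher precedence than '|'


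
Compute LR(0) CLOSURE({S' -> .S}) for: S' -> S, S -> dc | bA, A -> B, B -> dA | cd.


Start: S' -> .S
For each item with dot before a nonterminal B, add B -> .γ for every B-production
Closure: [S' -> .S, S -> .dc, S -> .bA]


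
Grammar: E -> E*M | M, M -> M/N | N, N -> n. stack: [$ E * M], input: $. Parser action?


handle 'E*M' on top; lookahead ∈ FOLLOW(E) = {*, $}
Action: reduce (E -> E*M)


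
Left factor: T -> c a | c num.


Common prefix: 'c'
Factored: T -> c T', T' -> a | num


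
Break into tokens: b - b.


Scan left to right, longest-match per lexeme
Tokens: ID(b), OP(-), ID(b)


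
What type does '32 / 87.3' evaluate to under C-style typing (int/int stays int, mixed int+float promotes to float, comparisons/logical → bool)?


Operand types: int / float
Rule: mixed int/float promotes to float; int/int stays int
Result type: float


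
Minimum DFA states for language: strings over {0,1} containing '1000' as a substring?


KMP-style automaton: 4 progress states + 1 absorbing accept = 5
Minimal DFA: 5 states


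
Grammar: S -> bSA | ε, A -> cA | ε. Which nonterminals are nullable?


A nonterminal is nullable iff some alternative derives ε (directly, or every symbol in it is nullable)
Nullable: {A, S}


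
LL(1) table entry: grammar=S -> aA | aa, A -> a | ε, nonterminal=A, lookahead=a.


For [A, a]: 'a' ∈ FIRST(a)
Entry: A -> a


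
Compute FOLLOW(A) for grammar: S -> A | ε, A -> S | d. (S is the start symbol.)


$ ∈ FOLLOW(S). For each A -> αBβ: add FIRST(β)\{ε} to FOLLOW(B); if β nullable, add FOLLOW(A).
FOLLOW(A) = {$}


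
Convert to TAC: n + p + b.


Break into single-operator statements:
t1 = n + p
t2 = t1 + b


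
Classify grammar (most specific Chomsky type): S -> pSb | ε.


Single nonterminal LHS, but p^n b^n is not regular
Classification: Type 2 (Context-Free)


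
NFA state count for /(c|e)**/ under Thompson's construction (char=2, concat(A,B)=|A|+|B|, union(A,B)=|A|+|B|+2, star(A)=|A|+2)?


Syntax tree has 2 char leaf(s), 1 union(s), 2 star(s)
chars contribute 2×2 = 4; each union adds +2; each star adds +2
Total: 4 + 2 + 4 = 10 states


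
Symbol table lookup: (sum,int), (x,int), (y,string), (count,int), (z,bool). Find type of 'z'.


Lookup 'z' → type bool


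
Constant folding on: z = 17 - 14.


17 - 14 = 3 at compile time
Optimized: z = 3


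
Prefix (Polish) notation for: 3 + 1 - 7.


left-to-right (same/higher precedence on left): tree is (- (+ 3 1) 7)
Prefix: - + 3 1 7


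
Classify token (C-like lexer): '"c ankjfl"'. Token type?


Pattern: double-quoted sequence
Type: STRING_LITERAL


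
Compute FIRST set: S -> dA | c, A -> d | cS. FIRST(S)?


Per alternative of S: FIRST(dA) = {d}; FIRST(c) = {c}
FIRST(S) = {c, d}


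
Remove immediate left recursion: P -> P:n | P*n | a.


Left-recursive alternatives: P:n, P*n; non-recursive: a
Introduce P': P -> aP', P' -> :nP' | *nP' | ε


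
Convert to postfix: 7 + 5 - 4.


Left to right (same or higher precedence on left)
Postfix: 7 5 + 4 -


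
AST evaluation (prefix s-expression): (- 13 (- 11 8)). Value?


Evaluate inner: (- 11 8) = 3
Evaluate root: (- 13 3) = 10
Result: 10


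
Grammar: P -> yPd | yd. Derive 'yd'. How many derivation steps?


Derivation: P => yd
Steps: 1


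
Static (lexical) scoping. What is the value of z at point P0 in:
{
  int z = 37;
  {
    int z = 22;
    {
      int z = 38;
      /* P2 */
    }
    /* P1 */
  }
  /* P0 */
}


z declared in the same block as P0
z = 37


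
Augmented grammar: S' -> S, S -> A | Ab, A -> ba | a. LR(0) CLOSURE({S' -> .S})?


Start: S' -> .S
For each item with dot before a nonterminal B, add B -> .γ for every B-production
Closure: [S' -> .S, S -> .A, S -> .Ab, A -> .ba, A -> .a]


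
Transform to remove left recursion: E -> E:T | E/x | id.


Left-recursive alternatives: E:T, E/x; non-recursive: id
Introduce E': E -> idE', E' -> :TE' | /xE' | ε


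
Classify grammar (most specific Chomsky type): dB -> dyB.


LHS has context (more than one symbol) and |LHS| ≤ |RHS|
Classification: Type 1 (Context-Sensitive)


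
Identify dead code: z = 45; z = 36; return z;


first assignment to z is overwritten before any read
Dead: 'z = 45'


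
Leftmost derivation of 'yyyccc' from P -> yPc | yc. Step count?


Derivation: P => yPc => yyPcc => yyyccc
Steps: 3


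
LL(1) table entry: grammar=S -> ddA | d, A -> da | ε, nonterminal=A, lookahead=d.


For [A, d]: 'd' ∈ FIRST(da)
Entry: A -> da


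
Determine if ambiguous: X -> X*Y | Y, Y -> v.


precedence layered via separate nonterminal Y: deterministic
Unambiguous


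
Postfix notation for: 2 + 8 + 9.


Left to right (same or higher precedence on left)
Postfix: 2 8 + 9 +


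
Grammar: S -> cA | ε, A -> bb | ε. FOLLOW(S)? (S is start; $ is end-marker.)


$ ∈ FOLLOW(S). For each A -> αBβ: add FIRST(β)\{ε} to FOLLOW(B); if β nullable, add FOLLOW(A).
FOLLOW(S) = {$}


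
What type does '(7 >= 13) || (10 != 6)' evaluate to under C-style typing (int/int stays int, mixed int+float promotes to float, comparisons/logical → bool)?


Operand types: bool || bool
Rule: logical operators take bool operands and yield bool
Result type: bool
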